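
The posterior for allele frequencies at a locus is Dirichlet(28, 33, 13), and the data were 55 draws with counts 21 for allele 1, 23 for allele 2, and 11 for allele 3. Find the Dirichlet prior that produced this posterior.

For a Dirichlet(α) prior with multinomial counts c, the posterior is Dirichlet(α + c) componentwise.
Subtract each count from the matching posterior parameter: 28−21=7, 33−23=10, 13−11=2.

Dirichlet(7, 10, 2)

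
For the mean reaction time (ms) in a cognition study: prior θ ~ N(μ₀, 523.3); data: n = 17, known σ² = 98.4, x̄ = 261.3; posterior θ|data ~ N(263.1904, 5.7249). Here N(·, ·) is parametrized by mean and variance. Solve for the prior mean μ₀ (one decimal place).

μ₀ = 434.1

The posterior mean is a precision-weighted average: μ_n = (τ₀μ₀ + τ_data·x̄)/(τ₀+τ_data), with τ₀=1/σ₀² and τ_data=n/σ².
Here τ₀ = 1/523.3 = 0.001911 and τ_data = 17/98.4 = 0.172764, so τ_n = 0.174675.
Rearranging for μ₀: μ₀ = (μ_n·τ_n − τ_data·x̄)/τ₀ = (263.1904·0.174675 − 0.172764·261.3) / 0.001911 = 0.829550/0.001911 ≈ 434.1.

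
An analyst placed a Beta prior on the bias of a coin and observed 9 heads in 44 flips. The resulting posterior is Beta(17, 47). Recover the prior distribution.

Beta is conjugate to the binomial likelihood: posterior = Beta(α+s, β+f).
So α = 17 − 9 = 8 and β = 47 − 35 = 12.

Beta(8, 12)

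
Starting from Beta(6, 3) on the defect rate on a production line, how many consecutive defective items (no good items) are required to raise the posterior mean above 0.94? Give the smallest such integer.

k = 42

After k defective items and 0 good items the posterior is Beta(6+k, 3), with mean (6+k)/(6+3+k).
Set (6+k)/(9+k) > 0.94 and solve: k > (0.94·9 − 6)/(1 − 0.94) = 41.000.
The smallest integer exceeding 41.000 is 42, and checking k=42: (48)/(51) = 0.9412 > 0.94.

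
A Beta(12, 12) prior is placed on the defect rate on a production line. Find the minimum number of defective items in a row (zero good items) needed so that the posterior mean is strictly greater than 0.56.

After k defective items and 0 good items the posterior is Beta(12+k, 12), with mean (12+k)/(12+12+k).
Set (12+k)/(24+k) > 0.56 and solve: k > (0.56·24 − 12)/(1 − 0.56) = 3.273.
The smallest integer exceeding 3.273 is 4, and checking k=4: (16)/(28) = 0.5714 > 0.56.

k = 4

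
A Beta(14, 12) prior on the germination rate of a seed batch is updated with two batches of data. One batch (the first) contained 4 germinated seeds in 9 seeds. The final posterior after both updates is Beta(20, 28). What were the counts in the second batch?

2 germinated seeds and 11 non-germinating seeds

Sequential conjugate updates are equivalent to a single update on the pooled data, so total successes = posterior α − prior α and total failures = posterior β − prior β.
Total across both batches: 20−14=6 germinated seeds, 28−12=16 non-germinating seeds.
Subtract the first batch: 6−4=2 germinated seeds and 16−5=11 non-germinating seeds.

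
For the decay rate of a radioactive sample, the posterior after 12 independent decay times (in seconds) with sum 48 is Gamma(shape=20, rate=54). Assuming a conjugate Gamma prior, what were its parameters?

For an exponential likelihood with a Gamma(α, β) prior on the rate, n observations with total T give posterior Gamma(α+n, β+T).
So α = 20 − 12 = 8 and β = 54 − 48 = 6.

Gamma(shape=8, rate=6)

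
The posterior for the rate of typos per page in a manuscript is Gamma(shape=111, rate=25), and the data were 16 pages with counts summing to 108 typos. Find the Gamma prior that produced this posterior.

Gamma(shape=3, rate=9)

Gamma–Poisson conjugacy: posterior shape = α + Σxᵢ, posterior rate = β + n.
So α = 111 − 108 = 3 and β = 25 − 16 = 9.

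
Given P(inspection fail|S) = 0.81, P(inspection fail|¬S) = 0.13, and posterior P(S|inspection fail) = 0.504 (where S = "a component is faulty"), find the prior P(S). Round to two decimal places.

In odds form, posterior odds = prior odds × likelihood ratio, so prior odds = posterior odds ÷ LR.
Posterior odds = 0.504/(1−0.504) = 1.0161. LR = 0.81/0.13 = 6.2308.
Prior odds = 1.0161/6.2308 = 0.1631, so P(S) = 0.1631/(1+0.1631) ≈ 0.14.

P(S) = 0.14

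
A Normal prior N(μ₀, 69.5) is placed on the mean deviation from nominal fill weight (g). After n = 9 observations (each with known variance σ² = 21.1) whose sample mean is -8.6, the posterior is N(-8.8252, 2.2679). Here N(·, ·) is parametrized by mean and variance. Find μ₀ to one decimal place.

The posterior mean is a precision-weighted average: μ_n = (τ₀μ₀ + τ_data·x̄)/(τ₀+τ_data), with τ₀=1/σ₀² and τ_data=n/σ².
Here τ₀ = 1/69.5 = 0.014388 and τ_data = 9/21.1 = 0.426540, so τ_n = 0.440928.
Rearranging for μ₀: μ₀ = (μ_n·τ_n − τ_data·x̄)/τ₀ = (-8.8252·0.440928 − 0.426540·-8.6) / 0.014388 = -0.223034/0.014388 ≈ -15.5.

μ₀ = -15.5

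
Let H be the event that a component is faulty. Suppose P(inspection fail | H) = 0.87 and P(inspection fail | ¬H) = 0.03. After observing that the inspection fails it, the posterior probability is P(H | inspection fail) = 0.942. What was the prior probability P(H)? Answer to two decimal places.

Bayes' rule in odds form gives O(H|E) = O(H)·[P(E|H)/P(E|¬H)], hence O(H) = O(H|E)/LR.
Posterior odds = 0.942/(1−0.942) = 16.2414. LR = 0.87/0.03 = 29.0000.
Prior odds = 16.2414/29.0000 = 0.5600, so P(H) = 0.5600/(1+0.5600) ≈ 0.36.

P(H) = 0.36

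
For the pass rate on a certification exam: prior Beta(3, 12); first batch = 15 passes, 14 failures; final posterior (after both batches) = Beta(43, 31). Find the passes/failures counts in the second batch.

25 passes and 5 failures

Because Beta–binomial updating is additive in the counts, the combined data contributed (α_post−α_prior, β_post−β_prior) successes and failures.
Total across both batches: 43−3=40 passes, 31−12=19 failures.
Subtract the first batch: 40−15=25 passes and 19−14=5 failures.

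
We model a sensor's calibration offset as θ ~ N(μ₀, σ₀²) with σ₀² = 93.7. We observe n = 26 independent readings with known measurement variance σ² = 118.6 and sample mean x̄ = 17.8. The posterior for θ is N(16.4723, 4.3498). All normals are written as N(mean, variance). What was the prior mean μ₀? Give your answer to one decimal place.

With known observation variance, the Normal–Normal posterior has precision τ_n = τ₀ + n/σ² and mean μ_n = (τ₀μ₀ + (n/σ²)x̄)/τ_n.
Here τ₀ = 1/93.7 = 0.010672 and τ_data = 26/118.6 = 0.219224, so τ_n = 0.229896.
Rearranging for μ₀: μ₀ = (μ_n·τ_n − τ_data·x̄)/τ₀ = (16.4723·0.229896 − 0.219224·17.8) / 0.010672 = -0.115271/0.010672 ≈ -10.8.

μ₀ = -10.8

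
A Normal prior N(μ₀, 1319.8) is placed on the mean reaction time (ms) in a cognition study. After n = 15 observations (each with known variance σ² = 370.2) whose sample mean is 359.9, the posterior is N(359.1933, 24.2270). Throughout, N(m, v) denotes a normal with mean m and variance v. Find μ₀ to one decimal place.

With known observation variance, the Normal–Normal posterior has precision τ_n = τ₀ + n/σ² and mean μ_n = (τ₀μ₀ + (n/σ²)x̄)/τ_n.
Here τ₀ = 1/1319.8 = 0.000758 and τ_data = 15/370.2 = 0.040519, so τ_n = 0.041277.
Rearranging for μ₀: μ₀ = (μ_n·τ_n − τ_data·x̄)/τ₀ = (359.1933·0.041277 − 0.040519·359.9) / 0.000758 = 0.243634/0.000758 ≈ 321.4.

μ₀ = 321.4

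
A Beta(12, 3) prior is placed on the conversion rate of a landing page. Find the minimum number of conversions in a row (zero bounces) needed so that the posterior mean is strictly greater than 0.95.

k = 46

After k conversions and 0 bounces the posterior is Beta(12+k, 3), with mean (12+k)/(12+3+k).
Set (12+k)/(15+k) > 0.95 and solve: k > (0.95·15 − 12)/(1 − 0.95) = 45.000.
The smallest integer exceeding 45.000 is 46.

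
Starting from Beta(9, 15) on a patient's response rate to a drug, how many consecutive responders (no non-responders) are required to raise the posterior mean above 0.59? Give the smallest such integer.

After k responders and 0 non-responders the posterior is Beta(9+k, 15), with mean (9+k)/(9+15+k).
Set (9+k)/(24+k) > 0.59 and solve: k > (0.59·24 − 9)/(1 − 0.59) = 12.585.
The smallest integer exceeding 12.585 is 13.

k = 13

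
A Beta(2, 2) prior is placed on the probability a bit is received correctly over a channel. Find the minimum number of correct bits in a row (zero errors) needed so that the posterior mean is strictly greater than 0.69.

k = 3

After k correct bits and 0 errors the posterior is Beta(2+k, 2), with mean (2+k)/(2+2+k).
Set (2+k)/(4+k) > 0.69 and solve: k > (0.69·4 − 2)/(1 − 0.69) = 2.452.
The smallest integer exceeding 2.452 is 3.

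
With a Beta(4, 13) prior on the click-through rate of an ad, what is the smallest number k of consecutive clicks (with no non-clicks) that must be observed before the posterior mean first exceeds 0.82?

After k clicks and 0 non-clicks the posterior is Beta(4+k, 13), with mean (4+k)/(4+13+k).
Set (4+k)/(17+k) > 0.82 and solve: k > (0.82·17 − 4)/(1 − 0.82) = 55.222.
The smallest integer exceeding 55.222 is 56.

k = 56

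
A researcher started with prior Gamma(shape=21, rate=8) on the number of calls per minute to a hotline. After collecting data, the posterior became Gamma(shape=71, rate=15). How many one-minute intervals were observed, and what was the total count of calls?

Gamma–Poisson conjugacy: posterior shape = α + Σxᵢ, posterior rate = β + n.
Matching: Σxᵢ = 71 − 21 = 50 and n = 15 − 8 = 7.

n = 7 one-minute intervals with total 50 calls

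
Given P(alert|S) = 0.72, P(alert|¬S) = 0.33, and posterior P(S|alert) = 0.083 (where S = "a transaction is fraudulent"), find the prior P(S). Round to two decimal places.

P(S) = 0.04

In odds form, posterior odds = prior odds × likelihood ratio, so prior odds = posterior odds ÷ LR.
Posterior odds = 0.083/(1−0.083) = 0.0905. LR = 0.72/0.33 = 2.1818.
Prior odds = 0.0905/2.1818 = 0.0415, so P(S) = 0.0415/(1+0.0415) ≈ 0.04.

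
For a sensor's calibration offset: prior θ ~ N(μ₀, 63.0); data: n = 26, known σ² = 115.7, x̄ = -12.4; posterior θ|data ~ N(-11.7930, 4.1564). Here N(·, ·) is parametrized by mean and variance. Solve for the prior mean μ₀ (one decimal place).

The posterior mean is a precision-weighted average: μ_n = (τ₀μ₀ + τ_data·x̄)/(τ₀+τ_data), with τ₀=1/σ₀² and τ_data=n/σ².
Here τ₀ = 1/63.0 = 0.015873 and τ_data = 26/115.7 = 0.224719, so τ_n = 0.240592.
Rearranging for μ₀: μ₀ = (μ_n·τ_n − τ_data·x̄)/τ₀ = (-11.7930·0.240592 − 0.224719·-12.4) / 0.015873 = -0.050786/0.015873 ≈ -3.2.

μ₀ = -3.2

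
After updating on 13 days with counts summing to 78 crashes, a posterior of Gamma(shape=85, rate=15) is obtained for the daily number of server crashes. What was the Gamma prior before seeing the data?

A Gamma(α, β) prior (rate parametrization) on a Poisson rate with n observations summing to S gives posterior Gamma(α+S, β+n).
So α = 85 − 78 = 7 and β = 15 − 13 = 2.

Gamma(shape=7, rate=2)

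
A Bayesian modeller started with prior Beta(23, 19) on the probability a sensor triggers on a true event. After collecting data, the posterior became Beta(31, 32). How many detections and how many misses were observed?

A Beta(α, β) prior with s successes and f failures in binomial data gives a Beta(α+s, β+f) posterior.
Match parameters: s=31−23=8, f=32−19=13.

8 detections and 13 misses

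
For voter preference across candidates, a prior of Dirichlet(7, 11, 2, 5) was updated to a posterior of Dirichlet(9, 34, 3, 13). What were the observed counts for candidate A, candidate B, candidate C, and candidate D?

For a Dirichlet(α) prior with multinomial counts c, the posterior is Dirichlet(α + c) componentwise.
Counts are posterior − prior componentwise: 9−7=2, 34−11=23, 3−2=1, 13−5=8.

counts (2, 23, 1, 8)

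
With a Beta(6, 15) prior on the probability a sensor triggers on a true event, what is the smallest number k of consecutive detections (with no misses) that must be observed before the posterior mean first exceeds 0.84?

k = 73

After k detections and 0 misses the posterior is Beta(6+k, 15), with mean (6+k)/(6+15+k).
Set (6+k)/(21+k) > 0.84 and solve: k > (0.84·21 − 6)/(1 − 0.84) = 72.750.
The smallest integer exceeding 72.750 is 73, and checking k=73: (79)/(94) = 0.8404 > 0.84.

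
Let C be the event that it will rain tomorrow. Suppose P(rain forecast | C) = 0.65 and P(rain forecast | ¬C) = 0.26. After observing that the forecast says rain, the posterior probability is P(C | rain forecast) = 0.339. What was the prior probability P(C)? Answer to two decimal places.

P(C) = 0.17

In odds form, posterior odds = prior odds × likelihood ratio, so prior odds = posterior odds ÷ LR.
Posterior odds = 0.339/(1−0.339) = 0.5129. LR = 0.65/0.26 = 2.5000.
Prior odds = 0.5129/2.5000 = 0.2052, so P(C) = 0.2052/(1+0.2052) ≈ 0.17.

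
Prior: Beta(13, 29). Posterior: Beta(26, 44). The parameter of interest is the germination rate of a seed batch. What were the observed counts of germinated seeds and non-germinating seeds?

13 germinated seeds and 15 non-germinating seeds

Under Beta–binomial conjugacy the posterior parameters are (α+s, β+f).
Match parameters: s=26−13=13, f=44−29=15.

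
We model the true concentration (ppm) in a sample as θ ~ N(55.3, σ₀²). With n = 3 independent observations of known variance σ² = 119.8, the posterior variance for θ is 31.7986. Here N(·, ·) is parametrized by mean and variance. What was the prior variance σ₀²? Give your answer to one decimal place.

σ₀² = 156.1

For the Normal–Normal model with known σ², precisions add: τ_n = τ₀ + n/σ².
So 1/σ₀² = 1/31.7986 − 3/119.8 = 0.031448 − 0.025042 = 0.006406.
Hence σ₀² = 1/0.006406 ≈ 156.1.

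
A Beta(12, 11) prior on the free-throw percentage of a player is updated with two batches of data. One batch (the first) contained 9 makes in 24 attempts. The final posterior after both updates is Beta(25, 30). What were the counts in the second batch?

Because Beta–binomial updating is additive in the counts, the combined data contributed (α_post−α_prior, β_post−β_prior) successes and failures.
Total across both batches: 25−12=13 makes, 30−11=19 misses.
Subtract the first batch: 13−9=4 makes and 19−15=4 misses.

4 makes and 4 misses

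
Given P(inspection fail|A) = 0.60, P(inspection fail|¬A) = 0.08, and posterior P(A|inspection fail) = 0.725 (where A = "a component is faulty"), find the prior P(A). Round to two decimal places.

P(A) = 0.26

In odds form, posterior odds = prior odds × likelihood ratio, so prior odds = posterior odds ÷ LR.
Posterior odds = 0.725/(1−0.725) = 2.6364. LR = 0.60/0.08 = 7.5000.
Prior odds = 2.6364/7.5000 = 0.3515, so P(A) = 0.3515/(1+0.3515) ≈ 0.26.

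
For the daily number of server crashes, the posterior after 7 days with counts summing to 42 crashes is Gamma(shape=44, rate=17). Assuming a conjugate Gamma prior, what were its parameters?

Gamma(shape=2, rate=10)

A Gamma(α, β) prior (rate parametrization) on a Poisson rate with n observations summing to S gives posterior Gamma(α+S, β+n).
So α = 44 − 42 = 2 and β = 17 − 7 = 10.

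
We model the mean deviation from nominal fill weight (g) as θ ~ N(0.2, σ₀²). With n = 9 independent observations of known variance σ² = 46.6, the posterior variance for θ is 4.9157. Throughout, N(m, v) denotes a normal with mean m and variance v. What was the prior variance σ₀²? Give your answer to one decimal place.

σ₀² = 97.1

Posterior precision equals prior precision plus data precision: 1/σ_n² = 1/σ₀² + n/σ².
So 1/σ₀² = 1/4.9157 − 9/46.6 = 0.203430 − 0.193133 = 0.010297.
Hence σ₀² = 1/0.010297 ≈ 97.1.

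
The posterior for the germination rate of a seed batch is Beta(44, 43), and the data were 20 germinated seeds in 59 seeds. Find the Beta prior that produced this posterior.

Beta(24, 4)

Under Beta–binomial conjugacy the posterior parameters are (a+s, b+f).
Subtract the data counts: 44−20=24, 43−39=4.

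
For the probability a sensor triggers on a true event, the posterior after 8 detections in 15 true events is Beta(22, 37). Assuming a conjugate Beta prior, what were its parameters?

Beta(14, 30)

Under Beta–binomial conjugacy the posterior parameters are (α+s, β+f).
Subtract the data counts: 22−8=14, 37−7=30.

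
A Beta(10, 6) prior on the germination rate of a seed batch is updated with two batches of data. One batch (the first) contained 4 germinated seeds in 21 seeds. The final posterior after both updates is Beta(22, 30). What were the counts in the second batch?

8 germinated seeds and 7 non-germinating seeds

Sequential conjugate updates are equivalent to a single update on the pooled data, so total successes = posterior α − prior α and total failures = posterior β − prior β.
Total across both batches: 22−10=12 germinated seeds, 30−6=24 non-germinating seeds.
Subtract the first batch: 12−4=8 germinated seeds and 24−17=7 non-germinating seeds.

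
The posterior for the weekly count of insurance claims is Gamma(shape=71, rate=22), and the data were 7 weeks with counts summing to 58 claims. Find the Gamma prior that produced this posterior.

A Gamma(α, β) prior (rate parametrization) on a Poisson rate with n observations summing to S gives posterior Gamma(α+S, β+n).
So α = 71 − 58 = 13 and β = 22 − 7 = 15.

Gamma(shape=13, rate=15)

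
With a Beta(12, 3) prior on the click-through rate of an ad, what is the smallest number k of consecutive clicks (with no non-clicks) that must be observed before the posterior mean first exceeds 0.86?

After k clicks and 0 non-clicks the posterior is Beta(12+k, 3), with mean (12+k)/(12+3+k).
Set (12+k)/(15+k) > 0.86 and solve: k > (0.86·15 − 12)/(1 − 0.86) = 6.429.
The smallest integer exceeding 6.429 is 7.

k = 7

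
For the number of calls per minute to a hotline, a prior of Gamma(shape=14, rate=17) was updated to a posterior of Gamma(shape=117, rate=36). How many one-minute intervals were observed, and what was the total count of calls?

Gamma–Poisson conjugacy: posterior shape = α + Σxᵢ, posterior rate = β + n.
Matching: Σxᵢ = 117 − 14 = 103 and n = 36 − 17 = 19.

n = 19 one-minute intervals with total 103 calls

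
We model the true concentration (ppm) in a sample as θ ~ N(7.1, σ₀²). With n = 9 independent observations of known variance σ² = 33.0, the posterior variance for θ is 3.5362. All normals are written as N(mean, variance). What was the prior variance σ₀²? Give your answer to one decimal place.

σ₀² = 99.4

For the Normal–Normal model with known σ², precisions add: τ_n = τ₀ + n/σ².
So 1/σ₀² = 1/3.5362 − 9/33.0 = 0.282789 − 0.272727 = 0.010062.
Hence σ₀² = 1/0.010062 ≈ 99.4.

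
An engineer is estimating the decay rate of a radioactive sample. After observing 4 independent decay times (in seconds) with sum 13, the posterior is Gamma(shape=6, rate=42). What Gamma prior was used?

For an exponential likelihood with a Gamma(α, β) prior on the rate, n observations with total T give posterior Gamma(α+n, β+T).
So α = 6 − 4 = 2 and β = 42 − 13 = 29.

Gamma(shape=2, rate=29)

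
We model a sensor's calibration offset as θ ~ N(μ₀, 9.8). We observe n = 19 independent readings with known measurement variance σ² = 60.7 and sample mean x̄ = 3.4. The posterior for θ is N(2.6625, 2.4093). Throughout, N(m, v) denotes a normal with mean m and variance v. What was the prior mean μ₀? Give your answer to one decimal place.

μ₀ = 0.4

The posterior mean is a precision-weighted average: μ_n = (τ₀μ₀ + τ_data·x̄)/(τ₀+τ_data), with τ₀=1/σ₀² and τ_data=n/σ².
Here τ₀ = 1/9.8 = 0.102041 and τ_data = 19/60.7 = 0.313015, so τ_n = 0.415056.
Rearranging for μ₀: μ₀ = (μ_n·τ_n − τ_data·x̄)/τ₀ = (2.6625·0.415056 − 0.313015·3.4) / 0.102041 = 0.040836/0.102041 ≈ 0.4.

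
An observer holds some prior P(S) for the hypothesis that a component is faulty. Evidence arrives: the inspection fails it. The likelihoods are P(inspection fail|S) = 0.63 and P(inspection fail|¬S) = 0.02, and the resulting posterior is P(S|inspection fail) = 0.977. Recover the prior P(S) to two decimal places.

In odds form, posterior odds = prior odds × likelihood ratio, so prior odds = posterior odds ÷ LR.
Posterior odds = 0.977/(1−0.977) = 42.4783. LR = 0.63/0.02 = 31.5000.
Prior odds = 42.4783/31.5000 = 1.3485, so P(S) = 1.3485/(1+1.3485) ≈ 0.57.

P(S) = 0.57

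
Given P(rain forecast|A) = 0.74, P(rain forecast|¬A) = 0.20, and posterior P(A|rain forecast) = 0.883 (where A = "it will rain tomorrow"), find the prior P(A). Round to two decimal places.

In odds form, posterior odds = prior odds × likelihood ratio, so prior odds = posterior odds ÷ LR.
Posterior odds = 0.883/(1−0.883) = 7.5470. LR = 0.74/0.20 = 3.7000.
Prior odds = 7.5470/3.7000 = 2.0397, so P(A) = 2.0397/(1+2.0397) ≈ 0.67.

P(A) = 0.67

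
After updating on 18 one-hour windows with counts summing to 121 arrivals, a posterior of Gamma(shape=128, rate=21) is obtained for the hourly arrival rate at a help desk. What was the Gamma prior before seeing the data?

Gamma(shape=7, rate=3)

Gamma–Poisson conjugacy: posterior shape = α + Σxᵢ, posterior rate = β + n.
So α = 128 − 121 = 7 and β = 21 − 18 = 3.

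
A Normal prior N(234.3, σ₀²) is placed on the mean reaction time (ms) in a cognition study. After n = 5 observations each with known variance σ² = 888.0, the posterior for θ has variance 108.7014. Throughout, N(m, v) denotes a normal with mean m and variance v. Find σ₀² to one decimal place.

For the Normal–Normal model with known σ², precisions add: τ_n = τ₀ + n/σ².
So 1/σ₀² = 1/108.7014 − 5/888.0 = 0.009200 − 0.005631 = 0.003569.
Hence σ₀² = 1/0.003569 ≈ 280.2.

σ₀² = 280.2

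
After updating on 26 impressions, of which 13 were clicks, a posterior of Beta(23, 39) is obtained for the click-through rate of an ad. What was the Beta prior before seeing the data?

Beta(10, 26)

Beta is conjugate to the binomial likelihood: posterior = Beta(a+s, b+f).
Subtract the data counts: 23−13=10, 39−13=26.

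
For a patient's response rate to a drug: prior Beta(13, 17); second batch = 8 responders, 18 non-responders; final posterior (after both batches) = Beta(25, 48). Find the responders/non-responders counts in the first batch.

4 responders and 13 non-responders

Sequential conjugate updates are equivalent to a single update on the pooled data, so total successes = posterior α − prior α and total failures = posterior β − prior β.
Total across both batches: 25−13=12 responders, 48−17=31 non-responders.
Subtract the second batch: 12−8=4 responders and 31−18=13 non-responders.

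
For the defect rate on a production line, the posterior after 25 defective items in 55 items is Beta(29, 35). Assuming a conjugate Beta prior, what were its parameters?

Beta(4, 5)

Under Beta–binomial conjugacy the posterior parameters are (a+s, b+f).
So a = 29 − 25 = 4 and b = 35 − 30 = 5.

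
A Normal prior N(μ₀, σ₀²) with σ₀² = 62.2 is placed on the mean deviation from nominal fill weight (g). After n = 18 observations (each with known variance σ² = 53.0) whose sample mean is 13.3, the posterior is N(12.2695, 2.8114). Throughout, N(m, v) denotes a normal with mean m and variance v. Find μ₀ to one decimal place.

With known observation variance, the Normal–Normal posterior has precision τ_n = τ₀ + n/σ² and mean μ_n = (τ₀μ₀ + (n/σ²)x̄)/τ_n.
Here τ₀ = 1/62.2 = 0.016077 and τ_data = 18/53.0 = 0.339623, so τ_n = 0.355700.
Rearranging for μ₀: μ₀ = (μ_n·τ_n − τ_data·x̄)/τ₀ = (12.2695·0.355700 − 0.339623·13.3) / 0.016077 = -0.152725/0.016077 ≈ -9.5.

μ₀ = -9.5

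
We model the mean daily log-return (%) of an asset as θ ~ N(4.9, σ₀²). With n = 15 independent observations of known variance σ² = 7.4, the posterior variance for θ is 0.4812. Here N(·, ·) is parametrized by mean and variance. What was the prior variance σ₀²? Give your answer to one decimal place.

Posterior precision equals prior precision plus data precision: 1/σ_n² = 1/σ₀² + n/σ².
So 1/σ₀² = 1/0.4812 − 15/7.4 = 2.078138 − 2.027027 = 0.051111.
Hence σ₀² = 1/0.051111 ≈ 19.6.

σ₀² = 19.6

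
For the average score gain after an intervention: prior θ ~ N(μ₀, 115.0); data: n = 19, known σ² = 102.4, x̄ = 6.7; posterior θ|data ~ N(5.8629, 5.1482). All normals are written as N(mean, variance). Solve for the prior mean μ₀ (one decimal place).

μ₀ = -12.0

The posterior mean is a precision-weighted average: μ_n = (τ₀μ₀ + τ_data·x̄)/(τ₀+τ_data), with τ₀=1/σ₀² and τ_data=n/σ².
Here τ₀ = 1/115.0 = 0.008696 and τ_data = 19/102.4 = 0.185547, so τ_n = 0.194243.
Rearranging for μ₀: μ₀ = (μ_n·τ_n − τ_data·x̄)/τ₀ = (5.8629·0.194243 − 0.185547·6.7) / 0.008696 = -0.104338/0.008696 ≈ -12.0.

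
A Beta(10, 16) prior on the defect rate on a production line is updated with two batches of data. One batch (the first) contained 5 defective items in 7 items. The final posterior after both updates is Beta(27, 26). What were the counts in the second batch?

Sequential conjugate updates are equivalent to a single update on the pooled data, so total successes = posterior α − prior α and total failures = posterior β − prior β.
Total across both batches: 27−10=17 defective items, 26−16=10 good items.
Subtract the first batch: 17−5=12 defective items and 10−2=8 good items.

12 defective items and 8 good items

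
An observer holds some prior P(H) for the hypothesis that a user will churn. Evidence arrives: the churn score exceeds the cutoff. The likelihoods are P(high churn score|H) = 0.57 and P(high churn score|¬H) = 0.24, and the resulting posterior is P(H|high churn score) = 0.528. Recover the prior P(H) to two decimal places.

P(H) = 0.32

In odds form, posterior odds = prior odds × likelihood ratio, so prior odds = posterior odds ÷ LR.
Posterior odds = 0.528/(1−0.528) = 1.1186. LR = 0.57/0.24 = 2.3750.
Prior odds = 1.1186/2.3750 = 0.4710, so P(H) = 0.4710/(1+0.4710) ≈ 0.32.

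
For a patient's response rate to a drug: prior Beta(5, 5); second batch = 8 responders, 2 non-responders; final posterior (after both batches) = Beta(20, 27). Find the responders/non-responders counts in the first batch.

Sequential conjugate updates are equivalent to a single update on the pooled data, so total successes = posterior α − prior α and total failures = posterior β − prior β.
Total across both batches: 20−5=15 responders, 27−5=22 non-responders.
Subtract the second batch: 15−8=7 responders and 22−2=20 non-responders.

7 responders and 20 non-responders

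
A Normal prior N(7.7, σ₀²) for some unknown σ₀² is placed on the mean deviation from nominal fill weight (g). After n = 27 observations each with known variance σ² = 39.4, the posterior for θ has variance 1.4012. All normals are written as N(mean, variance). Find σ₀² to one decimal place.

σ₀² = 35.2

For the Normal–Normal model with known σ², precisions add: τ_n = τ₀ + n/σ².
So 1/σ₀² = 1/1.4012 − 27/39.4 = 0.713674 − 0.685279 = 0.028395.
Hence σ₀² = 1/0.028395 ≈ 35.2.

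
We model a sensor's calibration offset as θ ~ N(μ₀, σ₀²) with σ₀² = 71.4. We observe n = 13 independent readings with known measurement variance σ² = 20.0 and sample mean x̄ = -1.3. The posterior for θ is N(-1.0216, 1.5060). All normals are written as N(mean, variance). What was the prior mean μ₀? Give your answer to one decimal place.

μ₀ = 11.9

With known observation variance, the Normal–Normal posterior has precision τ_n = τ₀ + n/σ² and mean μ_n = (τ₀μ₀ + (n/σ²)x̄)/τ_n.
Here τ₀ = 1/71.4 = 0.014006 and τ_data = 13/20.0 = 0.650000, so τ_n = 0.664006.
Rearranging for μ₀: μ₀ = (μ_n·τ_n − τ_data·x̄)/τ₀ = (-1.0216·0.664006 − 0.650000·-1.3) / 0.014006 = 0.166651/0.014006 ≈ 11.9.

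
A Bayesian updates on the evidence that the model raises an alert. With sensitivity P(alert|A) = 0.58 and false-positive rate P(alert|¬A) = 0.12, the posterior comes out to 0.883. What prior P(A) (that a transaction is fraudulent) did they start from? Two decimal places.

P(A) = 0.61

Bayes' rule in odds form gives O(A|E) = O(A)·[P(E|A)/P(E|¬A)], hence O(A) = O(A|E)/LR.
Posterior odds = 0.883/(1−0.883) = 7.5470. LR = 0.58/0.12 = 4.8333.
Prior odds = 7.5470/4.8333 = 1.5615, so P(A) = 1.5615/(1+1.5615) ≈ 0.61.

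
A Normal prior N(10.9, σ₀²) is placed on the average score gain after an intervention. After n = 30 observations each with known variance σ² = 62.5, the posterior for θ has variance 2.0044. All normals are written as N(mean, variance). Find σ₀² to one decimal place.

Posterior precision equals prior precision plus data precision: 1/σ_n² = 1/σ₀² + n/σ².
So 1/σ₀² = 1/2.0044 − 30/62.5 = 0.498902 − 0.480000 = 0.018902.
Hence σ₀² = 1/0.018902 ≈ 52.9.

σ₀² = 52.9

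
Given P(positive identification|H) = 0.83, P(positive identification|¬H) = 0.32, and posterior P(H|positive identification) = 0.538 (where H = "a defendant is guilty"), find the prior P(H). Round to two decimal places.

Bayes' rule in odds form gives O(H|E) = O(H)·[P(E|H)/P(E|¬H)], hence O(H) = O(H|E)/LR.
Posterior odds = 0.538/(1−0.538) = 1.1645. LR = 0.83/0.32 = 2.5938.
Prior odds = 1.1645/2.5938 = 0.4490, so P(H) = 0.4490/(1+0.4490) ≈ 0.31.

P(H) = 0.31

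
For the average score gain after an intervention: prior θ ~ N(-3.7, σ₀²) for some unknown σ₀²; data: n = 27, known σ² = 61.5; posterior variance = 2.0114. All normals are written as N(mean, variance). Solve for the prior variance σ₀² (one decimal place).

For the Normal–Normal model with known σ², precisions add: τ_n = τ₀ + n/σ².
So 1/σ₀² = 1/2.0114 − 27/61.5 = 0.497166 − 0.439024 = 0.058142.
Hence σ₀² = 1/0.058142 ≈ 17.2.

σ₀² = 17.2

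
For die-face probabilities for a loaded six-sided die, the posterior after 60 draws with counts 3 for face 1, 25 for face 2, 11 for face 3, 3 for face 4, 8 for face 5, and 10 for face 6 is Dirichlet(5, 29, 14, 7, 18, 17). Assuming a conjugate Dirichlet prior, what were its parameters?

Dirichlet(2, 4, 3, 4, 10, 7)

For a Dirichlet(α) prior with multinomial counts c, the posterior is Dirichlet(α + c) componentwise.
Subtract each count from the matching posterior parameter: 5−3=2, 29−25=4, 14−11=3, 7−3=4, 18−8=10, 17−10=7.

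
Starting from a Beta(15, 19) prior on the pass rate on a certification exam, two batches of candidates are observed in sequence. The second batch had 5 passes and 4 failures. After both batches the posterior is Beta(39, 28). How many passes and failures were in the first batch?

Because Beta–binomial updating is additive in the counts, the combined data contributed (α_post−α_prior, β_post−β_prior) successes and failures.
Total across both batches: 39−15=24 passes, 28−19=9 failures.
Subtract the second batch: 24−5=19 passes and 9−4=5 failures.

19 passes and 5 failures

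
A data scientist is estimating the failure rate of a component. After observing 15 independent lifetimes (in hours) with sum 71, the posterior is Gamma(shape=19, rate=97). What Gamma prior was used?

Gamma(shape=4, rate=26)

For an exponential likelihood with a Gamma(α, β) prior on the rate, n observations with total T give posterior Gamma(α+n, β+T).
So α = 19 − 15 = 4 and β = 97 − 71 = 26.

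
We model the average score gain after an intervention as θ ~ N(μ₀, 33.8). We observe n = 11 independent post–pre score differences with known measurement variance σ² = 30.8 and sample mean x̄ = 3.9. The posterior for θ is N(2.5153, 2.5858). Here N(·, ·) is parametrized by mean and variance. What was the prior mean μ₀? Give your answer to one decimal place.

The posterior mean is a precision-weighted average: μ_n = (τ₀μ₀ + τ_data·x̄)/(τ₀+τ_data), with τ₀=1/σ₀² and τ_data=n/σ².
Here τ₀ = 1/33.8 = 0.029586 and τ_data = 11/30.8 = 0.357143, so τ_n = 0.386729.
Rearranging for μ₀: μ₀ = (μ_n·τ_n − τ_data·x̄)/τ₀ = (2.5153·0.386729 − 0.357143·3.9) / 0.029586 = -0.420118/0.029586 ≈ -14.2.

μ₀ = -14.2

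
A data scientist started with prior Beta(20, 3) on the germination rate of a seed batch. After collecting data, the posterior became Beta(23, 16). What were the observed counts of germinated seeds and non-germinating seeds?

3 germinated seeds and 13 non-germinating seeds

A Beta(a, b) prior with s successes and f failures in binomial data gives a Beta(a+s, b+f) posterior.
Match parameters: s=23−20=3, f=16−3=13.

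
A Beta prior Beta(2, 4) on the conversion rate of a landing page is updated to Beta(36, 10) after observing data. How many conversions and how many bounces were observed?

Under Beta–binomial conjugacy the posterior parameters are (a+s, b+f).
So s = 36 − 2 = 34 and f = 10 − 4 = 6.

34 conversions and 6 bounces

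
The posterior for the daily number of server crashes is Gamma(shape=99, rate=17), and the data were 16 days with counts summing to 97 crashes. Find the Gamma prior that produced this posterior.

Gamma(shape=2, rate=1)

A Gamma(α, β) prior (rate parametrization) on a Poisson rate with n observations summing to S gives posterior Gamma(α+S, β+n).
So α = 99 − 97 = 2 and β = 17 − 16 = 1.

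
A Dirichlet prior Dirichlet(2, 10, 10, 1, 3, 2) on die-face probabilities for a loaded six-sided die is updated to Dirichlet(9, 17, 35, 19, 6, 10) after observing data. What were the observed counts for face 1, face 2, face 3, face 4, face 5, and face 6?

For a Dirichlet(α) prior with multinomial counts c, the posterior is Dirichlet(α + c) componentwise.
Counts are posterior − prior componentwise: 9−2=7, 17−10=7, 35−10=25, 19−1=18, 6−3=3, 10−2=8.

counts (7, 7, 25, 18, 3, 8)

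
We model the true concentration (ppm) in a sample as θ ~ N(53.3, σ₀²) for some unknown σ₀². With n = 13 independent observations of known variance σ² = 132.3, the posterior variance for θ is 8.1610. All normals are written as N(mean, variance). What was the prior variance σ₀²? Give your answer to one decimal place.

Posterior precision equals prior precision plus data precision: 1/σ_n² = 1/σ₀² + n/σ².
So 1/σ₀² = 1/8.1610 − 13/132.3 = 0.122534 − 0.098262 = 0.024272.
Hence σ₀² = 1/0.024272 ≈ 41.2.

σ₀² = 41.2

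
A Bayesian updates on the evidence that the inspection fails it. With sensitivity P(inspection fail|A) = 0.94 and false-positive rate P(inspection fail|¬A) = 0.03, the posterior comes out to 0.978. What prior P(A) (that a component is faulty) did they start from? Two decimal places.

Bayes' rule in odds form gives O(A|E) = O(A)·[P(E|A)/P(E|¬A)], hence O(A) = O(A|E)/LR.
Posterior odds = 0.978/(1−0.978) = 44.4545. LR = 0.94/0.03 = 31.3333.
Prior odds = 44.4545/31.3333 = 1.4188, so P(A) = 1.4188/(1+1.4188) ≈ 0.59.

P(A) = 0.59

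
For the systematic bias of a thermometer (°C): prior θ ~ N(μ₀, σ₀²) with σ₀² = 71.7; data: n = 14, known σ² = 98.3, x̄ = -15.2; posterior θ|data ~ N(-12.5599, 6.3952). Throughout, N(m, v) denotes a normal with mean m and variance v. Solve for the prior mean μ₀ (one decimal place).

μ₀ = 14.4

The posterior mean is a precision-weighted average: μ_n = (τ₀μ₀ + τ_data·x̄)/(τ₀+τ_data), with τ₀=1/σ₀² and τ_data=n/σ².
Here τ₀ = 1/71.7 = 0.013947 and τ_data = 14/98.3 = 0.142421, so τ_n = 0.156368.
Rearranging for μ₀: μ₀ = (μ_n·τ_n − τ_data·x̄)/τ₀ = (-12.5599·0.156368 − 0.142421·-15.2) / 0.013947 = 0.200833/0.013947 ≈ 14.4.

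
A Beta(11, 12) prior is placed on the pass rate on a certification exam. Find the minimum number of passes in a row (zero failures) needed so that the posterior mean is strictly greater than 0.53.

k = 3

After k passes and 0 failures the posterior is Beta(11+k, 12), with mean (11+k)/(11+12+k).
Set (11+k)/(23+k) > 0.53 and solve: k > (0.53·23 − 11)/(1 − 0.53) = 2.532.
The smallest integer exceeding 2.532 is 3.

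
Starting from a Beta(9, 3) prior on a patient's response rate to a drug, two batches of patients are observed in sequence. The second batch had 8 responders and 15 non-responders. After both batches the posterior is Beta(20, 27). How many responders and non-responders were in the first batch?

3 responders and 9 non-responders

Because Beta–binomial updating is additive in the counts, the combined data contributed (α_post−α_prior, β_post−β_prior) successes and failures.
Total across both batches: 20−9=11 responders, 27−3=24 non-responders.
Subtract the second batch: 11−8=3 responders and 24−15=9 non-responders.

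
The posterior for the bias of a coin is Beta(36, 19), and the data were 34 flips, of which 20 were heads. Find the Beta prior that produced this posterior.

Beta(16, 5)

Beta is conjugate to the binomial likelihood: posterior = Beta(α+s, β+f).
So α = 36 − 20 = 16 and β = 19 − 14 = 5.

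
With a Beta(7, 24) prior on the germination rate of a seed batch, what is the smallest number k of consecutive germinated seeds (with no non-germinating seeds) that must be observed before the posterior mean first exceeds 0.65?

k = 38

After k germinated seeds and 0 non-germinating seeds the posterior is Beta(7+k, 24), with mean (7+k)/(7+24+k).
Set (7+k)/(31+k) > 0.65 and solve: k > (0.65·31 − 7)/(1 − 0.65) = 37.571.
The smallest integer exceeding 37.571 is 38.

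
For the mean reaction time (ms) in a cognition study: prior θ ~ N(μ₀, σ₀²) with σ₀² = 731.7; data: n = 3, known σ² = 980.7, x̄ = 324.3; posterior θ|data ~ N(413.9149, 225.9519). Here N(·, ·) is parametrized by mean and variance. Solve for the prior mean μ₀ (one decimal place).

With known observation variance, the Normal–Normal posterior has precision τ_n = τ₀ + n/σ² and mean μ_n = (τ₀μ₀ + (n/σ²)x̄)/τ_n.
Here τ₀ = 1/731.7 = 0.001367 and τ_data = 3/980.7 = 0.003059, so τ_n = 0.004426.
Rearranging for μ₀: μ₀ = (μ_n·τ_n − τ_data·x̄)/τ₀ = (413.9149·0.004426 − 0.003059·324.3) / 0.001367 = 0.839954/0.001367 ≈ 614.5.

μ₀ = 614.5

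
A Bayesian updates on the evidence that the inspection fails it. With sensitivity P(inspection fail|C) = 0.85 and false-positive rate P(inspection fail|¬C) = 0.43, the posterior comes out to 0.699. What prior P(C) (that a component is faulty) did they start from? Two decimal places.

In odds form, posterior odds = prior odds × likelihood ratio, so prior odds = posterior odds ÷ LR.
Posterior odds = 0.699/(1−0.699) = 2.3223. LR = 0.85/0.43 = 1.9767.
Prior odds = 2.3223/1.9767 = 1.1748, so P(C) = 1.1748/(1+1.1748) ≈ 0.54.

P(C) = 0.54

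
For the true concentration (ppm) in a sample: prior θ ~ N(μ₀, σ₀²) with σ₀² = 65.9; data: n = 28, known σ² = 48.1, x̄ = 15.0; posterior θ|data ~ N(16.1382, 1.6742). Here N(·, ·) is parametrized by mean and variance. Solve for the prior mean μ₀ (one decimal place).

μ₀ = 59.8

With known observation variance, the Normal–Normal posterior has precision τ_n = τ₀ + n/σ² and mean μ_n = (τ₀μ₀ + (n/σ²)x̄)/τ_n.
Here τ₀ = 1/65.9 = 0.015175 and τ_data = 28/48.1 = 0.582121, so τ_n = 0.597296.
Rearranging for μ₀: μ₀ = (μ_n·τ_n − τ_data·x̄)/τ₀ = (16.1382·0.597296 − 0.582121·15.0) / 0.015175 = 0.907467/0.015175 ≈ 59.8.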